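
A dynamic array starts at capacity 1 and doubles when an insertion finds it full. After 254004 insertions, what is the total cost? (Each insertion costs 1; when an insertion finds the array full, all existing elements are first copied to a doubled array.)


Insertion cost: 254004 (one per element)
Resizes occur just before inserting elements 2, 3, 5, 9, ...
Elements copied at each resize: 1 + 2 + 4 + 8 + 16 + 32 + 64 + 128 + 256 + 512 + 1024 + 2048 + 4096 + 8192 + 16384 + 32768 + 65536 + 131072
Sum of copies = 262143 (geometric series: 2^k - 1)
Total = 254004 + 262143 = 516147


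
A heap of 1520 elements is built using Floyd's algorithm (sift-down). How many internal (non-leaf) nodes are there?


Leaf nodes occupy roughly half the array.
Sift-down is called for each internal node, starting from the last one.
Internal nodes = floor(n/2) = floor(1520/2) = 760


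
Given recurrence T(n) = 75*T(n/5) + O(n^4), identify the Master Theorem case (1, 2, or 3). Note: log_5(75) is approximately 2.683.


Master Theorem parameters: a=75, b=5, c=4
log_b(a) = 2.683
Compare b^c with a: 5^4 = 625 > 75, so c > log_b(a).
Comparing c=4 vs log_b(a)=2.683:
4 > 2.683 => Case 3
Result: T(n) = O(n^4)
Master Theorem case = 3


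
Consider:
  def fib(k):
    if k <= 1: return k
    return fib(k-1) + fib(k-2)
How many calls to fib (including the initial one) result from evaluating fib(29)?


Let C(m) = total calls to evaluate fib(m). Then C(0)=C(1)=1, and
C(m) = 1 + C(m-1) + C(m-2) for m >= 2.
Build the table (each entry = 1 + previous two):
  C(0) = 1
  C(1) = 1
  C(2) = 1 + 1 + 1 = 3
  C(3) = 1 + 3 + 1 = 5
  C(4) = 1 + 5 + 3 = 9
  C(5) = 1 + 9 + 5 = 15
  C(6) = 1 + 15 + 9 = 25
  C(7) = 1 + 25 + 15 = 41
  C(8) = 1 + 41 + 25 = 67
  C(9) = 1 + 67 + 41 = 109
  C(10) = 1 + 109 + 67 = 177
  C(11) = 1 + 177 + 109 = 287
  C(12) = 1 + 287 + 177 = 465
  C(13) = 1 + 465 + 287 = 753
  C(14) = 1 + 753 + 465 = 1219
  C(15) = 1 + 1219 + 753 = 1973
  C(16) = 1 + 1973 + 1219 = 3193
  C(17) = 1 + 3193 + 1973 = 5167
  C(18) = 1 + 5167 + 3193 = 8361
  C(19) = 1 + 8361 + 5167 = 13529
  C(20) = 1 + 13529 + 8361 = 21891
  C(21) = 1 + 21891 + 13529 = 35421
  C(22) = 1 + 35421 + 21891 = 57313
  C(23) = 1 + 57313 + 35421 = 92735
  C(24) = 1 + 92735 + 57313 = 150049
  C(25) = 1 + 150049 + 92735 = 242785
  C(26) = 1 + 242785 + 150049 = 392835
  C(27) = 1 + 392835 + 242785 = 635621
  C(28) = 1 + 635621 + 392835 = 1028457
  C(29) = 1 + 1028457 + 635621 = 1664079
Total calls for fib(29) = 1664079


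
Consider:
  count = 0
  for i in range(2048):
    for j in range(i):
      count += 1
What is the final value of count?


For each i, the inner loop runs i times:
  i=0: inner runs 0 times
  i=1: inner runs 1 time
  i=2: inner runs 2 times
  i=3: inner runs 3 times
  i=4: inner runs 4 times
  i=5: inner runs 5 times
  i=6: inner runs 6 times
  i=7: inner runs 7 times
  ...
Total = 0 + 1 + 2 + ... + 2047 = 2048*(2048-1)/2 = 2096128


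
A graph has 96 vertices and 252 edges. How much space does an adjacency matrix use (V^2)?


Adjacency matrix: V x V grid of entries
Space = V^2 = 96^2 = 96 * 96 = 9216


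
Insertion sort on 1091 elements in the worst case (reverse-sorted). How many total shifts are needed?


In the worst case (reverse-sorted), each element shifts past all previous:
  Element 1: 1 shifts
  Element 2: 2 shifts
  Element 3: 3 shifts
  Element 4: 4 shifts
  Element 5: 5 shifts
  ...
  Element 1090: 1090 shifts
Total = 1 + 2 + ... + 1090
= 1091*(1091-1)/2 = 594595


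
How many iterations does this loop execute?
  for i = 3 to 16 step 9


The loop variable i takes values starting at 3 and increments by 9 each iteration.
Sequence: i = 3, 12
The upper bound 16 is inclusive, so the count is floor((last - first) / step) + 1:
floor((16 - 3) / 9) + 1 = floor(13/9) + 1 = 1 + 1 = 2


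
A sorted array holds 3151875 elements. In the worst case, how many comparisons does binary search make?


Halving sequence: 3151875 -> 1575937 -> 787968 -> 393984 -> 196992 -> 98496 -> 49248 -> 24624 -> 12312 -> 6156 -> 3078 -> 1539 -> 769 -> 384 -> 192 -> 96 -> 48 -> 24 -> 12 -> 6 -> 3 -> 1
Number of halvings = 21
Max comparisons = 21 + 1 = 22


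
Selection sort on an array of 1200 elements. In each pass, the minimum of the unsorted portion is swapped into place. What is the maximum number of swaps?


Selection sort performs one swap per pass:
  Pass 1: find min in positions 0 to 1199, swap with position 0
  Pass 2: find min in positions 1 to 1199, swap with position 1
  Pass 3: find min in positions 2 to 1199, swap with position 2
  Pass 4: find min in positions 3 to 1199, swap with position 3
  Pass 5: find min in positions 4 to 1199, swap with position 4
  ... (1194 more passes)
Total passes (and swaps) = n - 1 = 1200 - 1 = 1199


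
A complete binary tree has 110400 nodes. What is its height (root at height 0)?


In a complete binary tree, level k holds nodes 2^k .. 2^(k+1)-1 (1-indexed).
Height = floor(log2(n)) = floor(log2(110400)) = 16
Check: 2^16 = 65536 <= 110400 < 131072 = 2^17


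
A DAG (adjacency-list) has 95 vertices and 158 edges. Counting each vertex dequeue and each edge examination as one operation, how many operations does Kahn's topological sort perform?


V = 95 (vertex processing)
E = 158 (edge processing)
V + E = 95 + 158 = 253


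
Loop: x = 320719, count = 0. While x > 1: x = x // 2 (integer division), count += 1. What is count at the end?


The variable x halves each step:
x = 320719 -> 160359 -> 80179 -> 40089 -> 20044 -> 10022 -> 5011 -> 2505 -> 1252 -> 626 -> 313 -> 156 -> 78 -> 39 -> 19 -> 9 -> 4 -> 2 -> 1
Number of halvings = floor(log2(320719)) = 18


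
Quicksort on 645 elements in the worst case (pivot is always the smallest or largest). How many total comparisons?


In the worst case, each partition step picks the worst pivot:
  Partition 1: 644 comparisons (n-1 elements to compare)
  Partition 2: 643 comparisons
  Partition 3: 642 comparisons
  Partition 4: 641 comparisons
  Partition 5: 640 comparisons
  ...
  Last partition: 0 comparisons
Total = (n-1) + (n-2) + ... + 1 + 0 = n*(n-1)/2
= 645*644/2 = 207690


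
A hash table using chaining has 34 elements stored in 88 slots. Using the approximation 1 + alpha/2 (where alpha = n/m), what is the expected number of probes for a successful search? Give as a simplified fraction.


Load factor alpha = n/m = 34/88
Expected probes = 1 + alpha/2 = 1 + 34/(2*88)
= 1 + 34/176
= 176/176 + 34/176
= 210/176
Simplify: 105/88


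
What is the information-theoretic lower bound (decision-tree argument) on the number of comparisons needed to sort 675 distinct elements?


A binary decision tree of height h has at most 2^h leaves and needs at least n! of them, so h >= ceil(log2(n!)).
675! is far too large to multiply out, so use Stirling's series:
  ln(n!) ~ n ln n - n + (1/2) ln(2 pi n) + 1/(12n)  (error below 1/(360 n^3), negligible here)
  ln(675) = 6.5147127
  n ln n = 675 * 6.5147127 = 4397.4311
  (1/2) ln(2 pi * 675) = (1/2) ln(4241.1501) = 4.1763
  1/(12*675) = 0.0001
  ln(675!) ~ 4397.4311 - 675 + 4.1763 + 0.0001 = 3726.6075
Convert to base 2: log2(675!) = 3726.6075 / ln 2 = 3726.6075 / 0.69314718 = 5376.3582
ceil(5376.3582) = 5377


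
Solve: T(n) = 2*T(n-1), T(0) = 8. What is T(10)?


Unrolling:
T(10) = 2*T(9) = 2^2*T(8) = ... = 2^10*T(0)
= 2^10 * 8
= 1024 * 8 = 8192


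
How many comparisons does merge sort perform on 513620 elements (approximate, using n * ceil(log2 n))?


Recursion depth: ceil(log2(513620)) = 19
Each recursion level merges n = 513620 elements
Total = 513620 * 19 = 9758780


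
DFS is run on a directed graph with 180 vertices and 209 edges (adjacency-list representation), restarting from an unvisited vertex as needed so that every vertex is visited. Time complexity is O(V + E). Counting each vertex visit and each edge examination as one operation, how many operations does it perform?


A full DFS traversal processes each vertex exactly once (push/pop on stack).
Each directed edge is examined once.
V = 180, E = 209
V + E = 389


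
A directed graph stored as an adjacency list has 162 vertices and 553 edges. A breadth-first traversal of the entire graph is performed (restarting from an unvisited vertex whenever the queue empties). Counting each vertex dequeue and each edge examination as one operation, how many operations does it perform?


A full BFS traversal dequeues each vertex once and examines each edge once.
Vertex visits: 162
Edge visits: 553
V + E = 162 + 553 = 715


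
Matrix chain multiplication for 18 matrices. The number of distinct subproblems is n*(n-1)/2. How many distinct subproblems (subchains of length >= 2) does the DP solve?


Subproblems are indexed by (i, j) where i < j.
Number of such pairs = n*(n-1)/2
= 18 * 17 / 2
= 153


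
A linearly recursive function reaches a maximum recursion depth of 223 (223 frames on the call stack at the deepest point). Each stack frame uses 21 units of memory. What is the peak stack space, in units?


Maximum recursion depth = 223 frames
Memory per frame = 21 units
Total stack space = depth * frame_size
= 223 * 21 = 4683


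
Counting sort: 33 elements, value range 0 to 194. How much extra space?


n = 33 (output array)
k = 195 (count array for 195 distinct values)
Extra space = 33 + 195 = 228


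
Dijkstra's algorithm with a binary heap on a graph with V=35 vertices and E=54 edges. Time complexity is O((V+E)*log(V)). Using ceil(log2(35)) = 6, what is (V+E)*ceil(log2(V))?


Dijkstra with a binary heap: each vertex is extracted once, each edge may relax once.
Each heap operation costs O(log V).
V + E = 35 + 54 = 89
ceil(log2(35)) = 6 (since 2^5 = 32 < 35 <= 64 = 2^6)
Total heap work = (V+E) * ceil(log2(V)) = 89 * 6 = 534


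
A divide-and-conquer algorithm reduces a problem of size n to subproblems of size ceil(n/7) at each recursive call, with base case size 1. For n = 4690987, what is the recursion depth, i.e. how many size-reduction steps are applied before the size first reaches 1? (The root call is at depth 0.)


Each step divides the size by 7 (rounding up); after k steps the size is ceil(n/7^k), which equals 1 exactly when 7^k >= n.
So the depth is the smallest k with 7^k >= 4690987, i.e. ceil(log_7(4690987)).
7^7 = 823543 < 4690987 <= 5764801 = 7^8
Recursion depth = 8


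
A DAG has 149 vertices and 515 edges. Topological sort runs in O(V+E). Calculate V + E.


V = 149 (vertex processing)
E = 515 (edge processing)
V + E = 149 + 515 = 664


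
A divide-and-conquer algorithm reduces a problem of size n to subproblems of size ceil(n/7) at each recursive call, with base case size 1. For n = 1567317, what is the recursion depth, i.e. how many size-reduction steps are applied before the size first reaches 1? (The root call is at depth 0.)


Each step divides the size by 7 (rounding up); after k steps the size is ceil(n/7^k), which equals 1 exactly when 7^k >= n.
So the depth is the smallest k with 7^k >= 1567317, i.e. ceil(log_7(1567317)).
7^7 = 823543 < 1567317 <= 5764801 = 7^8
Recursion depth = 8


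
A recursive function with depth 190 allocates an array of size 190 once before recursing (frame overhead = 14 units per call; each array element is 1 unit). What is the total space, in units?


Array allocation: 190 units (allocated once)
Stack frames: 190 deep * 14 per frame = 2660 units
Total = 190 + 2660 = 2850


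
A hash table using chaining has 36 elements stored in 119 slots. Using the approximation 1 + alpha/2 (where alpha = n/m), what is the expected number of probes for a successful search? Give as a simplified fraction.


Load factor alpha = n/m = 36/119
Expected probes = 1 + alpha/2 = 1 + 36/(2*119)
= 1 + 36/238
= 238/238 + 36/238
= 274/238
Simplify: 137/119


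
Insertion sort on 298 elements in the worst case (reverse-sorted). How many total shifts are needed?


In the worst case (reverse-sorted), each element shifts past all previous:
  Element 1: 1 shifts
  Element 2: 2 shifts
  Element 3: 3 shifts
  Element 4: 4 shifts
  Element 5: 5 shifts
  ...
  Element 297: 297 shifts
Total = 1 + 2 + ... + 297
= 298*(298-1)/2 = 44253


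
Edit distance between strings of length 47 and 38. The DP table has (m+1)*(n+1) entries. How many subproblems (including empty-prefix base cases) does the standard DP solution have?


The table includes base cases (empty prefixes).
Rows: (m+1) = 48
Columns: (n+1) = 39
Total = 48 * 39 = 1872


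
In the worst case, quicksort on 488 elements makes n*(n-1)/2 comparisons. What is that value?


Sum of comparisons per partition:
487 + 486 + ... + 1 + 0
= 488 * (488 - 1) / 2
= 488 * 487 / 2
= 118828


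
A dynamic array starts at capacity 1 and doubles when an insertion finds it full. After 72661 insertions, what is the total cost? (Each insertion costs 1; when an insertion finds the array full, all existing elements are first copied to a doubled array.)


Insertion cost: 72661 (one per element)
Resizes occur just before inserting elements 2, 3, 5, 9, ...
Elements copied at each resize: 1 + 2 + 4 + 8 + 16 + 32 + 64 + 128 + 256 + 512 + 1024 + 2048 + 4096 + 8192 + 16384 + 32768 + 65536
Sum of copies = 131071 (geometric series: 2^k - 1)
Total = 72661 + 131071 = 203732


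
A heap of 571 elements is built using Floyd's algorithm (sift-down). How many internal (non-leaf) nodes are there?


Leaf nodes occupy roughly half the array.
Sift-down is called for each internal node, starting from the last one.
Internal nodes = floor(n/2) = floor(571/2) = 285


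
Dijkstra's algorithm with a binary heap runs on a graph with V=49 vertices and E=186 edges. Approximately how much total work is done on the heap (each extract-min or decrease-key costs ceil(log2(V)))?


Dijkstra with a binary heap: each vertex is extracted once, each edge may relax once.
Each heap operation costs O(log V).
V + E = 49 + 186 = 235
ceil(log2(49)) = 6 (since 2^5 = 32 < 49 <= 64 = 2^6)
Total heap work = (V+E) * ceil(log2(V)) = 235 * 6 = 1410


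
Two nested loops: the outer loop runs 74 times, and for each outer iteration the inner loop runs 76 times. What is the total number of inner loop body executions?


Outer loop: 74 iterations
Inner loop: 76 iterations per outer iteration
Total = 74 * 76 = 5624


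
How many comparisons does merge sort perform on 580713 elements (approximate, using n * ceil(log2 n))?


Recursion depth: ceil(log2(580713)) = 20
Each recursion level merges n = 580713 elements
Total = 580713 * 20 = 11614260


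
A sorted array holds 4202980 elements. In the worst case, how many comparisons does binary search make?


Halving sequence: 4202980 -> 2101490 -> 1050745 -> 525372 -> 262686 -> 131343 -> 65671 -> 32835 -> 16417 -> 8208 -> 4104 -> 2052 -> 1026 -> 513 -> 256 -> 128 -> 64 -> 32 -> 16 -> 8 -> 4 -> 2 -> 1
Number of halvings = 22
Max comparisons = 22 + 1 = 23


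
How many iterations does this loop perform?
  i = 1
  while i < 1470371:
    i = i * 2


The loop variable doubles each iteration:
i = 1 -> 2 -> 4 -> 8 -> 16 -> 32 -> 64 -> 128 -> 256 -> 512 -> 1024 -> 2048 -> 4096 -> 8192 -> 16384 -> 32768 -> 65536 -> 131072 -> 262144 -> 524288 -> 1048576 -> 2097152 (stop, 2097152 >= 1470371)
Number of doublings = ceil(log2(1470371)) = 21


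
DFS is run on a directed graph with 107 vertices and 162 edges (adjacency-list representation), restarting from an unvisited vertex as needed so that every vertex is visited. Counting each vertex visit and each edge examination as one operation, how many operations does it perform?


A full DFS traversal processes each vertex exactly once (push/pop on stack).
Each directed edge is examined once.
V = 107, E = 162
V + E = 269


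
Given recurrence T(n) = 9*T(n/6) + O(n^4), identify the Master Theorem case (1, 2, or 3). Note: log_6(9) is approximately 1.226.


Master Theorem parameters: a=9, b=6, c=4
log_b(a) = 1.226
Compare b^c with a: 6^4 = 1296 > 9, so c > log_b(a).
Comparing c=4 vs log_b(a)=1.226:
4 > 1.226 => Case 3
Result: T(n) = O(n^4)
Master Theorem case = 3


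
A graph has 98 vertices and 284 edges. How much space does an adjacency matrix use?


Adjacency matrix: V x V grid of entries
Space = V^2 = 98^2 = 98 * 98 = 9604


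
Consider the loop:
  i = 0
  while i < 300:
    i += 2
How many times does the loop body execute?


Starting at i = 0, each iteration adds 2.
Iterations until i >= 300:
  Iteration 1: i = 0 -> i = 2
  Iteration 2: i = 2 -> i = 4
  Iteration 3: i = 4 -> i = 6
  Iteration 4: i = 6 -> i = 8
  Iteration 5: i = 8 -> i = 10
  Iteration 6: i = 10 -> i = 12
  Iteration 7: i = 12 -> i = 14
  Iteration 8: i = 14 -> i = 16
  ... continuing ...
Total iterations = ceil(300/2) = 150


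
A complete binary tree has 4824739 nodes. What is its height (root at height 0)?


In a complete binary tree, level k holds nodes 2^k .. 2^(k+1)-1 (1-indexed).
Height = floor(log2(n)) = floor(log2(4824739)) = 22
Check: 2^22 = 4194304 <= 4824739 < 8388608 = 2^23


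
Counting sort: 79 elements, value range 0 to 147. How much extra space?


n = 79 (output array)
k = 148 (count array for 148 distinct values)
Extra space = 79 + 148 = 227


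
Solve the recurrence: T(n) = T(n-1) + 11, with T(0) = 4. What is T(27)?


Unrolling the recurrence:
T(27) = T(26) + 11
       = T(25) + 11 + 11
       = T(24) + 11*3
       ...
       = T(0) + 11*27
       = 4 + 297 = 301


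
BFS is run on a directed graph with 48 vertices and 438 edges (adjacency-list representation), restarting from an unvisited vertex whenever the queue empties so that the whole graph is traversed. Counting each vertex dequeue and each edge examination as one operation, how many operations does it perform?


A full BFS traversal dequeues each vertex exactly once and examines each directed edge exactly once.
V = 48 (vertex processing cost)
E = 438 (edge examination cost)
Total operations proportional to V + E = 48 + 438 = 486


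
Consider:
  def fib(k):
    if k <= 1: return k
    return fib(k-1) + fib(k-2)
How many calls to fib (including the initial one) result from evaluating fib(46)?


Let C(m) = total calls to evaluate fib(m). Then C(0)=C(1)=1, and
C(m) = 1 + C(m-1) + C(m-2) for m >= 2.
Build the table (each entry = 1 + previous two):
  C(0) = 1
  C(1) = 1
  C(2) = 1 + 1 + 1 = 3
  C(3) = 1 + 3 + 1 = 5
  C(4) = 1 + 5 + 3 = 9
  C(5) = 1 + 9 + 5 = 15
  C(6) = 1 + 15 + 9 = 25
  C(7) = 1 + 25 + 15 = 41
  C(8) = 1 + 41 + 25 = 67
  C(9) = 1 + 67 + 41 = 109
  C(10) = 1 + 109 + 67 = 177
  C(11) = 1 + 177 + 109 = 287
  C(12) = 1 + 287 + 177 = 465
  C(13) = 1 + 465 + 287 = 753
  C(14) = 1 + 753 + 465 = 1219
  C(15) = 1 + 1219 + 753 = 1973
  C(16) = 1 + 1973 + 1219 = 3193
  C(17) = 1 + 3193 + 1973 = 5167
  C(18) = 1 + 5167 + 3193 = 8361
  C(19) = 1 + 8361 + 5167 = 13529
  C(20) = 1 + 13529 + 8361 = 21891
  C(21) = 1 + 21891 + 13529 = 35421
  C(22) = 1 + 35421 + 21891 = 57313
  C(23) = 1 + 57313 + 35421 = 92735
  C(24) = 1 + 92735 + 57313 = 150049
  C(25) = 1 + 150049 + 92735 = 242785
  C(26) = 1 + 242785 + 150049 = 392835
  C(27) = 1 + 392835 + 242785 = 635621
  C(28) = 1 + 635621 + 392835 = 1028457
  C(29) = 1 + 1028457 + 635621 = 1664079
  C(30) = 1 + 1664079 + 1028457 = 2692537
  C(31) = 1 + 2692537 + 1664079 = 4356617
  C(32) = 1 + 4356617 + 2692537 = 7049155
  C(33) = 1 + 7049155 + 4356617 = 11405773
  C(34) = 1 + 11405773 + 7049155 = 18454929
  C(35) = 1 + 18454929 + 11405773 = 29860703
  C(36) = 1 + 29860703 + 18454929 = 48315633
  C(37) = 1 + 48315633 + 29860703 = 78176337
  C(38) = 1 + 78176337 + 48315633 = 126491971
  C(39) = 1 + 126491971 + 78176337 = 204668309
  C(40) = 1 + 204668309 + 126491971 = 331160281
  C(41) = 1 + 331160281 + 204668309 = 535828591
  C(42) = 1 + 535828591 + 331160281 = 866988873
  C(43) = 1 + 866988873 + 535828591 = 1402817465
  C(44) = 1 + 1402817465 + 866988873 = 2269806339
  C(45) = 1 + 2269806339 + 1402817465 = 3672623805
  C(46) = 1 + 3672623805 + 2269806339 = 5942430145
Total calls for fib(46) = 5942430145


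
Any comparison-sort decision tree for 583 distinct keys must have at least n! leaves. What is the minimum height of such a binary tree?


A binary decision tree of height h has at most 2^h leaves and needs at least n! of them, so h >= ceil(log2(n!)).
583! is far too large to multiply out, so use Stirling's series:
  ln(n!) ~ n ln n - n + (1/2) ln(2 pi n) + 1/(12n)  (error below 1/(360 n^3), negligible here)
  ln(583) = 6.3681872
  n ln n = 583 * 6.3681872 = 3712.6531
  (1/2) ln(2 pi * 583) = (1/2) ln(3663.0970) = 4.1030
  1/(12*583) = 0.0001
  ln(583!) ~ 3712.6531 - 583 + 4.1030 + 0.0001 = 3133.7562
Convert to base 2: log2(583!) = 3133.7562 / ln 2 = 3133.7562 / 0.69314718 = 4521.0545
ceil(4521.0545) = 4522


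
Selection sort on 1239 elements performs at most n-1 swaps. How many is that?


Each of the 1238 passes places one element in its final position.
Pass 1: swap minimum into position 0
Pass 2: swap minimum of remaining into position 1
...
Pass 1238: last two elements, one swap
Maximum swaps = 1239 - 1 = 1238


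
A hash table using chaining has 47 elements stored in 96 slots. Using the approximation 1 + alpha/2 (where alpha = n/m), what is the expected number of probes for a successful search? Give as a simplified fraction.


Load factor alpha = n/m = 47/96
Expected probes = 1 + alpha/2 = 1 + 47/(2*96)
= 1 + 47/192
= 192/192 + 47/192
= 239/192


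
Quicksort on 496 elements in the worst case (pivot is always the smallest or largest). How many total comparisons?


In the worst case, each partition step picks the worst pivot:
  Partition 1: 495 comparisons (n-1 elements to compare)
  Partition 2: 494 comparisons
  Partition 3: 493 comparisons
  Partition 4: 492 comparisons
  Partition 5: 491 comparisons
  ...
  Last partition: 0 comparisons
Total = (n-1) + (n-2) + ... + 1 + 0 = n*(n-1)/2
= 496*495/2 = 122760


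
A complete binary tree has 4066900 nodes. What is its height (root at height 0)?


In a complete binary tree, level k holds nodes 2^k .. 2^(k+1)-1 (1-indexed).
Height = floor(log2(n)) = floor(log2(4066900)) = 21
Check: 2^21 = 2097152 <= 4066900 < 4194304 = 2^22


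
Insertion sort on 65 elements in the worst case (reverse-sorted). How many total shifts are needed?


In the worst case (reverse-sorted), each element shifts past all previous:
  Element 1: 1 shifts
  Element 2: 2 shifts
  Element 3: 3 shifts
  Element 4: 4 shifts
  Element 5: 5 shifts
  ...
  Element 64: 64 shifts
Total = 1 + 2 + ... + 64
= 65*(65-1)/2 = 2080


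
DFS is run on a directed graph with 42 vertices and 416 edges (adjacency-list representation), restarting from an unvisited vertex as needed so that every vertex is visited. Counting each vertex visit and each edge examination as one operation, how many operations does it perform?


A full DFS traversal processes each vertex exactly once (push/pop on stack).
Each directed edge is examined once.
V = 42, E = 416
V + E = 458


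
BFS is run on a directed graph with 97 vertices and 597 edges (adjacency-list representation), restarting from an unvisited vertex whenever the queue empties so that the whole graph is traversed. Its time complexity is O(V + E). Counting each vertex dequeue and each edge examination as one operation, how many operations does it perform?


A full BFS traversal dequeues each vertex exactly once and examines each directed edge exactly once.
V = 97 (vertex processing cost)
E = 597 (edge examination cost)
Total operations proportional to V + E = 97 + 597 = 694


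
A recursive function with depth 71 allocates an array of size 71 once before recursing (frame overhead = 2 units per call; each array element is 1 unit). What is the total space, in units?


Array allocation: 71 units (allocated once)
Stack frames: 71 deep * 2 per frame = 142 units
Total = 71 + 142 = 213


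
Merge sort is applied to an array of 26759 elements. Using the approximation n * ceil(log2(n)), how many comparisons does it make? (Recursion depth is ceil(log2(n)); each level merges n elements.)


Merge sort divides the array into halves recursively.
Number of levels = ceil(log2(26759)) = 15
At each level, approximately n = 26759 comparisons are needed for merging.
Total comparisons ~ n * ceil(log2(n)) = 26759 * 15 = 401385


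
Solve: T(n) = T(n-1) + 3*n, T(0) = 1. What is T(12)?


Expanding the recurrence:
T(12) = T(11) + 3*12
       = T(10) + 3*11 + 3*12
       ...
       = T(0) + 3*(1 + 2 + ... + 12)
       = 1 + 3 * 12*13/2
       = 1 + 3 * 78
       = 1 + 234 = 235


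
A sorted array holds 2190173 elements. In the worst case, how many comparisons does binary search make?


Halving sequence: 2190173 -> 1095086 -> 547543 -> 273771 -> 136885 -> 68442 -> 34221 -> 17110 -> 8555 -> 4277 -> 2138 -> 1069 -> 534 -> 267 -> 133 -> 66 -> 33 -> 16 -> 8 -> 4 -> 2 -> 1
Number of halvings = 21
Max comparisons = 21 + 1 = 22


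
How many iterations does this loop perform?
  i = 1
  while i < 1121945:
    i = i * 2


The loop variable doubles each iteration:
i = 1 -> 2 -> 4 -> 8 -> 16 -> 32 -> 64 -> 128 -> 256 -> 512 -> 1024 -> 2048 -> 4096 -> 8192 -> 16384 -> 32768 -> 65536 -> 131072 -> 262144 -> 524288 -> 1048576 -> 2097152 (stop, 2097152 >= 1121945)
Number of doublings = ceil(log2(1121945)) = 21


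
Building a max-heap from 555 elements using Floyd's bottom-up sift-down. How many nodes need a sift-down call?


In a heap of 555 elements (0-indexed array):
  Last element index: 554
  Parent of last element: floor((554 - 1) / 2) = 276
  Internal nodes: indices 0 to 276
  Count = floor(555/2) = 277


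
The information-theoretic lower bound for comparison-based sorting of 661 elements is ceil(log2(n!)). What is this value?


A binary decision tree of height h has at most 2^h leaves and needs at least n! of them, so h >= ceil(log2(n!)).
661! is far too large to multiply out, so use Stirling's series:
  ln(n!) ~ n ln n - n + (1/2) ln(2 pi n) + 1/(12n)  (error below 1/(360 n^3), negligible here)
  ln(661) = 6.4937538
  n ln n = 661 * 6.4937538 = 4292.3713
  (1/2) ln(2 pi * 661) = (1/2) ln(4153.1855) = 4.1658
  1/(12*661) = 0.0001
  ln(661!) ~ 4292.3713 - 661 + 4.1658 + 0.0001 = 3635.5372
Convert to base 2: log2(661!) = 3635.5372 / ln 2 = 3635.5372 / 0.69314718 = 5244.9715
ceil(5244.9715) = 5245


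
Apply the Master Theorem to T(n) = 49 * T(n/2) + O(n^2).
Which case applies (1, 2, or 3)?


The Master Theorem: T(n) = a*T(n/b) + O(n^c)
  a = 49, b = 2, c = 2
log_b(a) = log_2(49) ~ 5.615
Compare b^c with a: 2^2 = 4 < 49, so c < log_b(a).
Since c < log_b(a), Case 1 applies.
T(n) = O(n^(log_2 49)) ~ O(n^5.615)
Master Theorem case = 1


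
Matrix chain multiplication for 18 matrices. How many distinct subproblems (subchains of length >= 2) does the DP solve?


Subproblems are indexed by (i, j) where i < j.
Number of such pairs = n*(n-1)/2
= 18 * 17 / 2
= 153


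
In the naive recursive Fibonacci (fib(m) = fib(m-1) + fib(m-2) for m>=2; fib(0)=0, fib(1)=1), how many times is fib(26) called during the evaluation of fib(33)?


Let N(m) = number of times fib(m) is called while evaluating fib(33).
N(33) = 1 (the initial call).
N(32) = 1 (only fib(33) calls it).
For 1 <= m <= 31: fib(m) is called by fib(m+1) and fib(m+2), so
  N(m) = N(m+1) + N(m+2).
fib(0) is called only by fib(2), so N(0) = N(2).
Walk down from m=33:
  N(33)=1, N(32)=1, N(31)=2, N(30)=3, N(29)=5, N(28)=8, N(27)=13, N(26)=21
N(26) = 21


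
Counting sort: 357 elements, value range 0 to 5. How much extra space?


n = 357 (output array)
k = 6 (count array for 6 distinct values)
Extra space = 357 + 6 = 363


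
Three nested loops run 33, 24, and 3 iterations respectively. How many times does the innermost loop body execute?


Loop 1 (outermost): 33 iterations
Loop 2 (middle): 24 iterations per outer
Loop 3 (innermost): 3 iterations per middle
Total = 33 * 24 * 3 = 2376


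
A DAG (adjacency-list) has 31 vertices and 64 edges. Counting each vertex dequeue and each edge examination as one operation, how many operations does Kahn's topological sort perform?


V = 31 (vertex processing)
E = 64 (edge processing)
V + E = 31 + 64 = 95


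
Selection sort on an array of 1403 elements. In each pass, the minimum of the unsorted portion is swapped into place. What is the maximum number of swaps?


Selection sort performs one swap per pass:
  Pass 1: find min in positions 0 to 1402, swap with position 0
  Pass 2: find min in positions 1 to 1402, swap with position 1
  Pass 3: find min in positions 2 to 1402, swap with position 2
  Pass 4: find min in positions 3 to 1402, swap with position 3
  Pass 5: find min in positions 4 to 1402, swap with position 4
  ... (1397 more passes)
Total passes (and swaps) = n - 1 = 1403 - 1 = 1402


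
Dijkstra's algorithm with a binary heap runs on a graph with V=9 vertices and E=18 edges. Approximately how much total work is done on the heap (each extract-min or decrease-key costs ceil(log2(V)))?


Dijkstra with a binary heap: each vertex is extracted once, each edge may relax once.
Each heap operation costs O(log V).
V + E = 9 + 18 = 27
ceil(log2(9)) = 4 (since 2^3 = 8 < 9 <= 16 = 2^4)
Total heap work = (V+E) * ceil(log2(V)) = 27 * 4 = 108


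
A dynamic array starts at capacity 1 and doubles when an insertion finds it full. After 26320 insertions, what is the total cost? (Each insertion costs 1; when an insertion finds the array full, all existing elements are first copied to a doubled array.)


Insertion cost: 26320 (one per element)
Resizes occur just before inserting elements 2, 3, 5, 9, ...
Elements copied at each resize: 1 + 2 + 4 + 8 + 16 + 32 + 64 + 128 + 256 + 512 + 1024 + 2048 + 4096 + 8192 + 16384
Sum of copies = 32767 (geometric series: 2^k - 1)
Total = 26320 + 32767 = 59087


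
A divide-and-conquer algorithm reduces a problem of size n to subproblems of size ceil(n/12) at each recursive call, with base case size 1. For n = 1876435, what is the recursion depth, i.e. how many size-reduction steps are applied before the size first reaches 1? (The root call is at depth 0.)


Each step divides the size by 12 (rounding up); after k steps the size is ceil(n/12^k), which equals 1 exactly when 12^k >= n.
So the depth is the smallest k with 12^k >= 1876435, i.e. ceil(log_12(1876435)).
12^5 = 248832 < 1876435 <= 2985984 = 12^6
Recursion depth = 6


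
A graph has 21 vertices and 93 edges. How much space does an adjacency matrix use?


Adjacency matrix: V x V grid of entries
Space = V^2 = 21^2 = 21 * 21 = 441


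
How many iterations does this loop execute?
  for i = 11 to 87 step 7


The loop variable i takes values starting at 11 and increments by 7 each iteration.
Sequence: i = 11, 18, 25, 32, 39, 46, 53, 60, 67, ...
The upper bound 87 is inclusive, so the count is floor((last - first) / step) + 1:
floor((87 - 11) / 7) + 1 = floor(76/7) + 1 = 10 + 1 = 11


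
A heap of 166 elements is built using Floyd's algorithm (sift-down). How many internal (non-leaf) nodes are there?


Leaf nodes occupy roughly half the array.
Sift-down is called for each internal node, starting from the last one.
Internal nodes = floor(n/2) = floor(166/2) = 83


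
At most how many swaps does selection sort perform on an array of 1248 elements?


Each of the 1247 passes places one element in its final position.
Pass 1: swap minimum into position 0
Pass 2: swap minimum of remaining into position 1
...
Pass 1247: last two elements, one swap
Maximum swaps = 1248 - 1 = 1247


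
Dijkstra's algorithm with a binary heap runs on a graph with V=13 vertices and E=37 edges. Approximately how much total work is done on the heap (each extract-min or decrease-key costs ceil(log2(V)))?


Dijkstra with a binary heap: each vertex is extracted once, each edge may relax once.
Each heap operation costs O(log V).
V + E = 13 + 37 = 50
ceil(log2(13)) = 4 (since 2^3 = 8 < 13 <= 16 = 2^4)
Total heap work = (V+E) * ceil(log2(V)) = 50 * 4 = 200


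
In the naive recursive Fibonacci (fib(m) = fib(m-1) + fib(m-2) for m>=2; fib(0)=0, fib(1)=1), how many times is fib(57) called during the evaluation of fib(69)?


Let N(m) = number of times fib(m) is called while evaluating fib(69).
N(69) = 1 (the initial call).
N(68) = 1 (only fib(69) calls it).
For 1 <= m <= 67: fib(m) is called by fib(m+1) and fib(m+2), so
  N(m) = N(m+1) + N(m+2).
fib(0) is called only by fib(2), so N(0) = N(2).
Walk down from m=69:
  N(69)=1, N(68)=1, N(67)=2, N(66)=3, N(65)=5, N(64)=8, N(63)=13, N(62)=21, N(61)=34, N(60)=55, N(59)=89, N(58)=144, N(57)=233
N(57) = 233


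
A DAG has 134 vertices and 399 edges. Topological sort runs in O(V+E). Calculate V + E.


V = 134 (vertex processing)
E = 399 (edge processing)
V + E = 134 + 399 = 533


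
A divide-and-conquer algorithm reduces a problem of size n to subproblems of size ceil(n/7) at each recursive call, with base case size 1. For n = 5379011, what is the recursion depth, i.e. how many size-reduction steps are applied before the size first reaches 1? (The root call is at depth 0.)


Each step divides the size by 7 (rounding up); after k steps the size is ceil(n/7^k), which equals 1 exactly when 7^k >= n.
So the depth is the smallest k with 7^k >= 5379011, i.e. ceil(log_7(5379011)).
7^7 = 823543 < 5379011 <= 5764801 = 7^8
Recursion depth = 8


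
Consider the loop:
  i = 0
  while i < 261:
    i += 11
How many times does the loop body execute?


Starting at i = 0, each iteration adds 11.
Iterations until i >= 261:
  Iteration 1: i = 0 -> i = 11
  Iteration 2: i = 11 -> i = 22
  Iteration 3: i = 22 -> i = 33
  Iteration 4: i = 33 -> i = 44
  Iteration 5: i = 44 -> i = 55
  Iteration 6: i = 55 -> i = 66
  Iteration 7: i = 66 -> i = 77
  Iteration 8: i = 77 -> i = 88
  ... continuing ...
Total iterations = ceil(261/11) = 24


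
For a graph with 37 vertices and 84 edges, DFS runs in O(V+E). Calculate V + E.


A full DFS traversal visits each vertex once and examines each edge once.
V = 37
E = 84
Sum = 37 + 84 = 121


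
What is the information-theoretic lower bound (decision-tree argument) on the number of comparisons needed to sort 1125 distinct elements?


A binary decision tree of height h has at most 2^h leaves and needs at least n! of them, so h >= ceil(log2(n!)).
1125! is far too large to multiply out, so use Stirling's series:
  ln(n!) ~ n ln n - n + (1/2) ln(2 pi n) + 1/(12n)  (error below 1/(360 n^3), negligible here)
  ln(1125) = 7.0255383
  n ln n = 1125 * 7.0255383 = 7903.7306
  (1/2) ln(2 pi * 1125) = (1/2) ln(7068.5835) = 4.4317
  1/(12*1125) = 0.0001
  ln(1125!) ~ 7903.7306 - 1125 + 4.4317 + 0.0001 = 6783.1624
Convert to base 2: log2(1125!) = 6783.1624 / ln 2 = 6783.1624 / 0.69314718 = 9786.0348
ceil(9786.0348) = 9787


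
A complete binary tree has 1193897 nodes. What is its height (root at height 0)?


In a complete binary tree, level k holds nodes 2^k .. 2^(k+1)-1 (1-indexed).
Height = floor(log2(n)) = floor(log2(1193897)) = 20
Check: 2^20 = 1048576 <= 1193897 < 2097152 = 2^21


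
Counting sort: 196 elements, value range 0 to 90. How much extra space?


n = 196 (output array)
k = 91 (count array for 91 distinct values)
Extra space = 196 + 91 = 287


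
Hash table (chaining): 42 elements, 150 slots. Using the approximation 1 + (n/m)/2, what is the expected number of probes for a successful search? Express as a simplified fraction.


Computing expected probes:
alpha = 42/150
= 1 + alpha/2
= 1 + 42/(2*150)
= (2*150 + 42) / (2*150)
= 342/300 = 57/50


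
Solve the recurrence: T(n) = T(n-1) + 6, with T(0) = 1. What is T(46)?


Unrolling the recurrence:
T(46) = T(45) + 6
       = T(44) + 6 + 6
       = T(43) + 6*3
       ...
       = T(0) + 6*46
       = 1 + 276 = 277


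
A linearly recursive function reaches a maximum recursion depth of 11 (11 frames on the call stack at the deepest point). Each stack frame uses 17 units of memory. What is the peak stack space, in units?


Maximum recursion depth = 11 frames
Memory per frame = 17 units
Total stack space = depth * frame_size
= 11 * 17 = 187


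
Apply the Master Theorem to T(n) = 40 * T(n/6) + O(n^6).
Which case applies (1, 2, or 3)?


The Master Theorem: T(n) = a*T(n/b) + O(n^c)
  a = 40, b = 6, c = 6
log_b(a) = log_6(40) ~ 2.059
Compare b^c with a: 6^6 = 46656 > 40, so c > log_b(a).
Since c > log_b(a), Case 3 applies.
T(n) = O(n^6)
Master Theorem case = 3


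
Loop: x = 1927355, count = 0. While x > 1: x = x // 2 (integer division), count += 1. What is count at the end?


The variable x halves each step:
x = 1927355 -> 963677 -> 481838 -> 240919 -> 120459 -> 60229 -> 30114 -> 15057 -> 7528 -> 3764 -> 1882 -> 941 -> 470 -> 235 -> 117 -> 58 -> 29 -> 14 -> 7 -> 3 -> 1
Number of halvings = floor(log2(1927355)) = 20


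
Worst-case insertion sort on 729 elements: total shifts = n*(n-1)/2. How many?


Sum of shifts = 1 + 2 + 3 + ... + 728
= 729 * 728 / 2
= 530712 / 2
= 265356


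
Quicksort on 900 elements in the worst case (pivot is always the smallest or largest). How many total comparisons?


In the worst case, each partition step picks the worst pivot:
  Partition 1: 899 comparisons (n-1 elements to compare)
  Partition 2: 898 comparisons
  Partition 3: 897 comparisons
  Partition 4: 896 comparisons
  Partition 5: 895 comparisons
  ...
  Last partition: 0 comparisons
Total = (n-1) + (n-2) + ... + 1 + 0 = n*(n-1)/2
= 900*899/2 = 404550


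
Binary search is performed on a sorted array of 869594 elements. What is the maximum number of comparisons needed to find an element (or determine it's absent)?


Binary search halves the search space each comparison:
  Step 1: search space = 869594 -> 434797
  Step 2: search space = 434797 -> 217398
  Step 3: search space = 217398 -> 108699
  Step 4: search space = 108699 -> 54349
  Step 5: search space = 54349 -> 27174
  Step 6: search space = 27174 -> 13587
  Step 7: search space = 13587 -> 6793
  Step 8: search space = 6793 -> 3396
  Step 9: search space = 3396 -> 1698
  Step 10: search space = 1698 -> 849
  Step 11: search space = 849 -> 424
  Step 12: search space = 424 -> 212
  Step 13: search space = 212 -> 106
  Step 14: search space = 106 -> 53
  Step 15: search space = 53 -> 26
  Step 16: search space = 26 -> 13
  Step 17: search space = 13 -> 6
  Step 18: search space = 6 -> 3
  Step 19: search space = 3 -> 1
  Step 20: search space = 1 (final check)
Maximum comparisons = floor(log2(869594)) + 1 = 19 + 1 = 20


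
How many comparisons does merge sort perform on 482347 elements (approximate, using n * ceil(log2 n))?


Recursion depth: ceil(log2(482347)) = 19
Each recursion level merges n = 482347 elements
Total = 482347 * 19 = 9164593


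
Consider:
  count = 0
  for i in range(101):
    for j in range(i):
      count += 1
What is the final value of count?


For each i, the inner loop runs i times:
  i=0: inner runs 0 times
  i=1: inner runs 1 time
  i=2: inner runs 2 times
  i=3: inner runs 3 times
  i=4: inner runs 4 times
  i=5: inner runs 5 times
  i=6: inner runs 6 times
  i=7: inner runs 7 times
  ...
Total = 0 + 1 + 2 + ... + 100 = 101*(101-1)/2 = 5050


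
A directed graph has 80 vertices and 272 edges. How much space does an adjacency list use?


Adjacency list: one list head per vertex + one entry per edge
Vertex heads: 80
Edge entries: 272
Total = 80 + 272 = 352


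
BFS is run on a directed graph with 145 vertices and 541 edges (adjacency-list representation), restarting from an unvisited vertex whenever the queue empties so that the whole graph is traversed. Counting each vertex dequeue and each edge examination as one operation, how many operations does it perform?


A full BFS traversal dequeues each vertex exactly once and examines each directed edge exactly once.
V = 145 (vertex processing cost)
E = 541 (edge examination cost)
Total operations proportional to V + E = 145 + 541 = 686


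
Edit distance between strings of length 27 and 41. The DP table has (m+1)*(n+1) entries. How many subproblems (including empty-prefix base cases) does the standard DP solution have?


The table includes base cases (empty prefixes).
Rows: (m+1) = 28
Columns: (n+1) = 42
Total = 28 * 42 = 1176
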